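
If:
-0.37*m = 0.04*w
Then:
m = -0.108108108108108*w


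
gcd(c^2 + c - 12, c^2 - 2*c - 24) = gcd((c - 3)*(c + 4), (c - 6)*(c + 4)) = c + 4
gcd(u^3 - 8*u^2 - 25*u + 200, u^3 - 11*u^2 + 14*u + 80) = u^2 - 13*u + 40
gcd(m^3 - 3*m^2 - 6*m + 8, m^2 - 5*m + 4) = m^2 - 5*m + 4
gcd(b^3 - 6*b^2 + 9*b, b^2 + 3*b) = b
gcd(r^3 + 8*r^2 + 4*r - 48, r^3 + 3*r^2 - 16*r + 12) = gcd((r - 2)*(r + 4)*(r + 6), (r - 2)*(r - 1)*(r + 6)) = r^2 + 4*r - 12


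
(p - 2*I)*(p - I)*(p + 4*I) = p^3 + I*p^2 + 10*p - 8*I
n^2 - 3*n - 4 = (n - 4)*(n + 1)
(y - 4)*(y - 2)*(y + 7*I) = y^3 - 6*y^2 + 7*I*y^2 + 8*y - 42*I*y + 56*I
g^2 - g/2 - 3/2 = (g - 3/2)*(g + 1)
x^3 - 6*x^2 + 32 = (x - 4)^2*(x + 2)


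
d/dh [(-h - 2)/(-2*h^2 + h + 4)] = (2*h^2 - h - (h + 2)*(4*h - 1) - 4)/(-2*h^2 + h + 4)^2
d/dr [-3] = 0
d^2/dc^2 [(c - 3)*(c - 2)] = 2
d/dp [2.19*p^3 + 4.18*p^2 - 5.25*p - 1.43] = 6.57*p^2 + 8.36*p - 5.25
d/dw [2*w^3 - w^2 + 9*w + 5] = 6*w^2 - 2*w + 9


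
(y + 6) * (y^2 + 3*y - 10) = y^3 + 9*y^2 + 8*y - 60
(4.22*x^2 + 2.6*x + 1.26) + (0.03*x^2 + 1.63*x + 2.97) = 4.25*x^2 + 4.23*x + 4.23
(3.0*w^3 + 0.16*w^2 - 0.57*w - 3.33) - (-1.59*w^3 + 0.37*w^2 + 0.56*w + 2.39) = 4.59*w^3 - 0.21*w^2 - 1.13*w - 5.72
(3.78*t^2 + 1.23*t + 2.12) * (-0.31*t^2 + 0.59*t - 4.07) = -1.1718*t^4 + 1.8489*t^3 - 15.3161*t^2 - 3.7553*t - 8.6284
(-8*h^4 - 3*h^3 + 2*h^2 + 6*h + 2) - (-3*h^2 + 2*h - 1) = -8*h^4 - 3*h^3 + 5*h^2 + 4*h + 3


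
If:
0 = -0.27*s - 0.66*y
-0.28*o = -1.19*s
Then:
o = -10.3888888888889*y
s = -2.44444444444444*y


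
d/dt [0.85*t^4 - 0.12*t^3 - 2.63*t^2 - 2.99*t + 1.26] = 3.4*t^3 - 0.36*t^2 - 5.26*t - 2.99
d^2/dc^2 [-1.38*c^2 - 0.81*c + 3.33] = -2.76000000000000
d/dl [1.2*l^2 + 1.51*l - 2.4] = 2.4*l + 1.51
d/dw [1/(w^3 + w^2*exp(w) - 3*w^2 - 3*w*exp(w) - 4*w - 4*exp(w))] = (-w^2*exp(w) - 3*w^2 + w*exp(w) + 6*w + 7*exp(w) + 4)/(-w^3 - w^2*exp(w) + 3*w^2 + 3*w*exp(w) + 4*w + 4*exp(w))^2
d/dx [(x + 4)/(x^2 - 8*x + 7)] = (x^2 - 8*x - 2*(x - 4)*(x + 4) + 7)/(x^2 - 8*x + 7)^2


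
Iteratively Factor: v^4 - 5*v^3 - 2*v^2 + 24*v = (v)*(v^3 - 5*v^2 - 2*v + 24) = v*(v - 4)*(v^2 - v - 6) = v*(v - 4)*(v + 2)*(v - 3)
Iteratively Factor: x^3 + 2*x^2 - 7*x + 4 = (x + 4)*(x^2 - 2*x + 1) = (x - 1)*(x + 4)*(x - 1)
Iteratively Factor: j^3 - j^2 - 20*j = (j - 5)*(j^2 + 4*j) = j*(j - 5)*(j + 4)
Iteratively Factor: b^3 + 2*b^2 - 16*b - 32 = (b + 2)*(b^2 - 16) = (b + 2)*(b + 4)*(b - 4)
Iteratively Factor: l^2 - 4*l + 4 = (l - 2)*(l - 2)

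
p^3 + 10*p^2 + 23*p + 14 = (p + 1)*(p + 2)*(p + 7)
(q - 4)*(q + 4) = q^2 - 16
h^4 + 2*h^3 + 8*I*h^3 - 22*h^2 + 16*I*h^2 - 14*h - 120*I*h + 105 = (h - 3)*(h + 5)*(h + I)*(h + 7*I)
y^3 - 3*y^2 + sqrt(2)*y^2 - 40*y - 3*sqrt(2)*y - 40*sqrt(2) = (y - 8)*(y + 5)*(y + sqrt(2))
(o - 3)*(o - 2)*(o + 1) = o^3 - 4*o^2 + o + 6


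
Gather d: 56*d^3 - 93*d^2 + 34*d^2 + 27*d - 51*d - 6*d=56*d^3 - 59*d^2 - 30*d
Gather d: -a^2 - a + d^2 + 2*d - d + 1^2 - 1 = -a^2 - a + d^2 + d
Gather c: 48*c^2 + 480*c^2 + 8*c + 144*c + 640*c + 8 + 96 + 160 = 528*c^2 + 792*c + 264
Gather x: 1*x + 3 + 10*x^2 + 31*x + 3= 10*x^2 + 32*x + 6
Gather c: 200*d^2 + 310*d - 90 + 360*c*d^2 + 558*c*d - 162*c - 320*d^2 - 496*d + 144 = c*(360*d^2 + 558*d - 162) - 120*d^2 - 186*d + 54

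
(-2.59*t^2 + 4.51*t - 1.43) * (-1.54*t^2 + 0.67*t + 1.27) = 3.9886*t^4 - 8.6807*t^3 + 1.9346*t^2 + 4.7696*t - 1.8161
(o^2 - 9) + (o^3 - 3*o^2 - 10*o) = o^3 - 2*o^2 - 10*o - 9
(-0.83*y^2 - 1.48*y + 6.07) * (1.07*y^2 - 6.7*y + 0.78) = -0.8881*y^4 + 3.9774*y^3 + 15.7635*y^2 - 41.8234*y + 4.7346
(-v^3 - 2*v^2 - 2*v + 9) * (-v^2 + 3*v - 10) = v^5 - v^4 + 6*v^3 + 5*v^2 + 47*v - 90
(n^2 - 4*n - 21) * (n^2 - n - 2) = n^4 - 5*n^3 - 19*n^2 + 29*n + 42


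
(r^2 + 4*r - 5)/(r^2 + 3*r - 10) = (r - 1)/(r - 2)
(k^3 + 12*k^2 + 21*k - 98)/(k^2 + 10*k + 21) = (k^2 + 5*k - 14)/(k + 3)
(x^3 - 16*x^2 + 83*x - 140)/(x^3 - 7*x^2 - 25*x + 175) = (x - 4)/(x + 5)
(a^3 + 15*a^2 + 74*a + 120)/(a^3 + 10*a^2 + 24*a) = (a + 5)/a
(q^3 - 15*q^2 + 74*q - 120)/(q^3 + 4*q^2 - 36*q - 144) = (q^2 - 9*q + 20)/(q^2 + 10*q + 24)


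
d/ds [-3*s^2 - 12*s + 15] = -6*s - 12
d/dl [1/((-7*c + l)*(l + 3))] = ((-7*c + l)*(l + 3) + (7*c - l)^2)/((7*c - l)^3*(l + 3)^2)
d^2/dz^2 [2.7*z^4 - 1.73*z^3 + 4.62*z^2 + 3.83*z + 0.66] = 32.4*z^2 - 10.38*z + 9.24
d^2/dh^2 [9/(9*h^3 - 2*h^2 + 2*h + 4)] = 18*((2 - 27*h)*(9*h^3 - 2*h^2 + 2*h + 4) + (27*h^2 - 4*h + 2)^2)/(9*h^3 - 2*h^2 + 2*h + 4)^3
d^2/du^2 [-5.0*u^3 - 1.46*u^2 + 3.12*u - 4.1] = -30.0*u - 2.92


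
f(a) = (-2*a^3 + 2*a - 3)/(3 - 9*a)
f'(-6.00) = -2.60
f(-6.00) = 7.32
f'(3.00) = 1.37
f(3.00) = 2.12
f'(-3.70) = -1.59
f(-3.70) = 2.50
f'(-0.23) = -0.87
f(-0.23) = -0.68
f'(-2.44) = -1.05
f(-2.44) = 0.85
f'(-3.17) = -1.36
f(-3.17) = 1.72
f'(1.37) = 0.43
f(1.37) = 0.58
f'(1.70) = 0.69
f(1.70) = 0.77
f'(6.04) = 2.75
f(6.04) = 8.40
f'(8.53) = 3.86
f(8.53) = 16.64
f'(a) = (2 - 6*a^2)/(3 - 9*a) + 9*(-2*a^3 + 2*a - 3)/(3 - 9*a)^2 = (12*a^3 - 6*a^2 - 7)/(3*(9*a^2 - 6*a + 1))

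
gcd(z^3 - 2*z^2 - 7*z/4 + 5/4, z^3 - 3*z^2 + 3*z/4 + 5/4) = z - 5/2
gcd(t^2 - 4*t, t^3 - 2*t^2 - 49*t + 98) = 1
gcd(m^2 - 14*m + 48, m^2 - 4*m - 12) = m - 6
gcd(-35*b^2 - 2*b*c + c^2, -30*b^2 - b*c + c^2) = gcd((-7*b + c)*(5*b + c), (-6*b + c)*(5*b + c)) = 5*b + c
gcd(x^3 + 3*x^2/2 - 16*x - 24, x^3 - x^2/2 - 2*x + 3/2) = x + 3/2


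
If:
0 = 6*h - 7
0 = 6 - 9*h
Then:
No Solution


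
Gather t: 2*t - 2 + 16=2*t + 14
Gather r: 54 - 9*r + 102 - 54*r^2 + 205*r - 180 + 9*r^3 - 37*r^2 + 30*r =9*r^3 - 91*r^2 + 226*r - 24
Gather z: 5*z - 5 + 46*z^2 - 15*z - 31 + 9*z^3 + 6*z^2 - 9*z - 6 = 9*z^3 + 52*z^2 - 19*z - 42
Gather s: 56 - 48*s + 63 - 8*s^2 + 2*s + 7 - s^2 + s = -9*s^2 - 45*s + 126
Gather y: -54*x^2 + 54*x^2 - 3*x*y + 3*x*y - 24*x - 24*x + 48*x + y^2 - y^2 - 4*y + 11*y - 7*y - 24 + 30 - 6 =0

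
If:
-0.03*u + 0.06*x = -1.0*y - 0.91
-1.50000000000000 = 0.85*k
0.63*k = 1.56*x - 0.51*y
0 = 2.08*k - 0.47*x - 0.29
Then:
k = -1.76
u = -773.06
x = -8.43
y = -23.60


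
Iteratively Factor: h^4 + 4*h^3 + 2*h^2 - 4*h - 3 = (h + 1)*(h^3 + 3*h^2 - h - 3) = (h + 1)^2*(h^2 + 2*h - 3) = (h + 1)^2*(h + 3)*(h - 1)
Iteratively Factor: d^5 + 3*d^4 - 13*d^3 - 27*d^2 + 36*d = (d - 1)*(d^4 + 4*d^3 - 9*d^2 - 36*d) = (d - 3)*(d - 1)*(d^3 + 7*d^2 + 12*d) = (d - 3)*(d - 1)*(d + 3)*(d^2 + 4*d) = d*(d - 3)*(d - 1)*(d + 3)*(d + 4)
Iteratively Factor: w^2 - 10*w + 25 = (w - 5)*(w - 5)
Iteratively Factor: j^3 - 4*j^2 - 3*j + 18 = (j + 2)*(j^2 - 6*j + 9) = (j - 3)*(j + 2)*(j - 3)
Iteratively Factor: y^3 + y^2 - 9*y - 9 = (y - 3)*(y^2 + 4*y + 3) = (y - 3)*(y + 1)*(y + 3)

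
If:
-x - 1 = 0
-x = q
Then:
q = 1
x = -1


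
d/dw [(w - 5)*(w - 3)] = 2*w - 8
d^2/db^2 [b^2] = 2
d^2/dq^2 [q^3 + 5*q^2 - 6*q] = 6*q + 10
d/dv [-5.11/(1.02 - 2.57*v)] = -13.1327/(2.57*v - 1.02)^2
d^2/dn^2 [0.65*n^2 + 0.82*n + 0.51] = 1.30000000000000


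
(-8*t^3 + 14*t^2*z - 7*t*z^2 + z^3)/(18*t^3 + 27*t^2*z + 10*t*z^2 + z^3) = (-8*t^3 + 14*t^2*z - 7*t*z^2 + z^3)/(18*t^3 + 27*t^2*z + 10*t*z^2 + z^3)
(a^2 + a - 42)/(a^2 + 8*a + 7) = (a - 6)/(a + 1)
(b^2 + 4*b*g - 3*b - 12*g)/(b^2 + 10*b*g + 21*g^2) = (b^2 + 4*b*g - 3*b - 12*g)/(b^2 + 10*b*g + 21*g^2)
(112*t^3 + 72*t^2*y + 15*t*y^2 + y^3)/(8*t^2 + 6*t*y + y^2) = (28*t^2 + 11*t*y + y^2)/(2*t + y)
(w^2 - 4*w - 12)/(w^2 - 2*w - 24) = (w + 2)/(w + 4)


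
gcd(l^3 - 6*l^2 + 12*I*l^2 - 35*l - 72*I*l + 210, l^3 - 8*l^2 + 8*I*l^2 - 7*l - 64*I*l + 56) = l + 7*I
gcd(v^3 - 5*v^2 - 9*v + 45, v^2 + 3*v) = v + 3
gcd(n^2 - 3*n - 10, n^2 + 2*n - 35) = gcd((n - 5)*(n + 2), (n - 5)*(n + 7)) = n - 5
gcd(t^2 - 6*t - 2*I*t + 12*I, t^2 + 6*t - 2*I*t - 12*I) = t - 2*I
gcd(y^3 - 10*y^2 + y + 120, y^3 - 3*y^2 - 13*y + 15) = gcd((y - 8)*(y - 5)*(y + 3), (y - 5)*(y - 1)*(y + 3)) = y^2 - 2*y - 15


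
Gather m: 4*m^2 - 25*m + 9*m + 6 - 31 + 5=4*m^2 - 16*m - 20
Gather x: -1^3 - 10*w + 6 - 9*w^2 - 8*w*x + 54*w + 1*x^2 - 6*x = -9*w^2 + 44*w + x^2 + x*(-8*w - 6) + 5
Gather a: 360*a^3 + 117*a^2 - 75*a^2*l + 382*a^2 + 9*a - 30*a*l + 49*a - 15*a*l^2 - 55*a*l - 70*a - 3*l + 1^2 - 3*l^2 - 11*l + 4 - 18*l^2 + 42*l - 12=360*a^3 + a^2*(499 - 75*l) + a*(-15*l^2 - 85*l - 12) - 21*l^2 + 28*l - 7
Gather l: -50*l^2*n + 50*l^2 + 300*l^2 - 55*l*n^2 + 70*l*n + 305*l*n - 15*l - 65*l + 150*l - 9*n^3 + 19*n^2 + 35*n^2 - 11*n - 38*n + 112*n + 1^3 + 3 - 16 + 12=l^2*(350 - 50*n) + l*(-55*n^2 + 375*n + 70) - 9*n^3 + 54*n^2 + 63*n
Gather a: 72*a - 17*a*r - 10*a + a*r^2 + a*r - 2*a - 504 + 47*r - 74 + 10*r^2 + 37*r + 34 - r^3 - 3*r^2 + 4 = a*(r^2 - 16*r + 60) - r^3 + 7*r^2 + 84*r - 540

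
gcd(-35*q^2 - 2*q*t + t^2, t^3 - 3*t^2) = 1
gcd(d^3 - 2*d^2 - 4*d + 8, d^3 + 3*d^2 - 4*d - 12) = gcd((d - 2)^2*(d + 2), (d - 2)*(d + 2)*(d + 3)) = d^2 - 4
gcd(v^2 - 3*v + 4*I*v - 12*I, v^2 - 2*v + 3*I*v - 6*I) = 1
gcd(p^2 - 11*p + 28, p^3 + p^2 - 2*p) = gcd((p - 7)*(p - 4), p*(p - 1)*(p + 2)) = 1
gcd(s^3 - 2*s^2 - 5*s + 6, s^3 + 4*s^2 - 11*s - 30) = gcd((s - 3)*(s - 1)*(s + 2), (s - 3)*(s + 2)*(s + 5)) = s^2 - s - 6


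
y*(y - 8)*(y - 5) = y^3 - 13*y^2 + 40*y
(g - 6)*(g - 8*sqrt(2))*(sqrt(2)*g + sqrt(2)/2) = sqrt(2)*g^3 - 16*g^2 - 11*sqrt(2)*g^2/2 - 3*sqrt(2)*g + 88*g + 48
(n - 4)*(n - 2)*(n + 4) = n^3 - 2*n^2 - 16*n + 32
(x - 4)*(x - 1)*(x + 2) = x^3 - 3*x^2 - 6*x + 8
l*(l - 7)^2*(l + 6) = l^4 - 8*l^3 - 35*l^2 + 294*l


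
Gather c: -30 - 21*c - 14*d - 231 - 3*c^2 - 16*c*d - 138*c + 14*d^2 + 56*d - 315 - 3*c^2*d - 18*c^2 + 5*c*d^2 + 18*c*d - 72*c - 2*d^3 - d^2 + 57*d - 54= c^2*(-3*d - 21) + c*(5*d^2 + 2*d - 231) - 2*d^3 + 13*d^2 + 99*d - 630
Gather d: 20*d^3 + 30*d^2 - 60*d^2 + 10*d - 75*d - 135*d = 20*d^3 - 30*d^2 - 200*d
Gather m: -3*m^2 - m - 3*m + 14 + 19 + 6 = -3*m^2 - 4*m + 39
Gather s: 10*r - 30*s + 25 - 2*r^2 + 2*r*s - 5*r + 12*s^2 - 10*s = -2*r^2 + 5*r + 12*s^2 + s*(2*r - 40) + 25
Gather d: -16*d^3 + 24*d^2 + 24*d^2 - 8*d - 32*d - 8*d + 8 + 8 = -16*d^3 + 48*d^2 - 48*d + 16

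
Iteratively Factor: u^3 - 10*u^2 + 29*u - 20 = (u - 1)*(u^2 - 9*u + 20) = (u - 4)*(u - 1)*(u - 5)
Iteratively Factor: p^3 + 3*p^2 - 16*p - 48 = (p - 4)*(p^2 + 7*p + 12) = (p - 4)*(p + 4)*(p + 3)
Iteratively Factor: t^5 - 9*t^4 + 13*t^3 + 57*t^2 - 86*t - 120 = (t + 1)*(t^4 - 10*t^3 + 23*t^2 + 34*t - 120) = (t + 1)*(t + 2)*(t^3 - 12*t^2 + 47*t - 60) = (t - 4)*(t + 1)*(t + 2)*(t^2 - 8*t + 15) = (t - 4)*(t - 3)*(t + 1)*(t + 2)*(t - 5)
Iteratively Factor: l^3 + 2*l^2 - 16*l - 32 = (l - 4)*(l^2 + 6*l + 8) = (l - 4)*(l + 4)*(l + 2)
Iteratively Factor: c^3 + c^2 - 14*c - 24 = (c + 2)*(c^2 - c - 12) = (c - 4)*(c + 2)*(c + 3)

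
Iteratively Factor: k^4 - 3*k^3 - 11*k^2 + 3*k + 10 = (k - 1)*(k^3 - 2*k^2 - 13*k - 10) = (k - 1)*(k + 2)*(k^2 - 4*k - 5) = (k - 5)*(k - 1)*(k + 2)*(k + 1)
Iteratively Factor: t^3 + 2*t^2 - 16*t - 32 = (t + 2)*(t^2 - 16) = (t + 2)*(t + 4)*(t - 4)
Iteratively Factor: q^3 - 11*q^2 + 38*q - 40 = (q - 2)*(q^2 - 9*q + 20) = (q - 4)*(q - 2)*(q - 5)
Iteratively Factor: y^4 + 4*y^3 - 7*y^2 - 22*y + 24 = (y + 4)*(y^3 - 7*y + 6) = (y - 1)*(y + 4)*(y^2 + y - 6) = (y - 2)*(y - 1)*(y + 4)*(y + 3)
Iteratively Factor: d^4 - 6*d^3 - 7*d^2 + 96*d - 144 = (d - 4)*(d^3 - 2*d^2 - 15*d + 36) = (d - 4)*(d + 4)*(d^2 - 6*d + 9) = (d - 4)*(d - 3)*(d + 4)*(d - 3)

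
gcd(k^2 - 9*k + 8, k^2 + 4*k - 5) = k - 1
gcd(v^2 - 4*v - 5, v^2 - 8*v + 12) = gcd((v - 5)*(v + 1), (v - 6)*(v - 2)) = 1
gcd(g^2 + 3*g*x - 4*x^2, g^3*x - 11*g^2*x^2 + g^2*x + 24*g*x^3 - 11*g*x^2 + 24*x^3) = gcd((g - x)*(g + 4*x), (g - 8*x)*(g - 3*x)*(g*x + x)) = 1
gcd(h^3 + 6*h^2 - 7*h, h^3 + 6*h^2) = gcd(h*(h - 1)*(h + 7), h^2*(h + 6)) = h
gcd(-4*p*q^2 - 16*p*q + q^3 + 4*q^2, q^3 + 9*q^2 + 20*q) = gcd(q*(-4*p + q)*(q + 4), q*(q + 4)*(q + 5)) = q^2 + 4*q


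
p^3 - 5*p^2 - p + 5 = (p - 5)*(p - 1)*(p + 1)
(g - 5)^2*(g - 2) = g^3 - 12*g^2 + 45*g - 50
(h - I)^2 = h^2 - 2*I*h - 1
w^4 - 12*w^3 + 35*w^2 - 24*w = w*(w - 8)*(w - 3)*(w - 1)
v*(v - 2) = v^2 - 2*v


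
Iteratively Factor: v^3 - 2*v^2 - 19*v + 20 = (v - 5)*(v^2 + 3*v - 4) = (v - 5)*(v - 1)*(v + 4)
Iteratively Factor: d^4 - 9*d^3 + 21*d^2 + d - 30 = (d - 3)*(d^3 - 6*d^2 + 3*d + 10) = (d - 3)*(d + 1)*(d^2 - 7*d + 10) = (d - 3)*(d - 2)*(d + 1)*(d - 5)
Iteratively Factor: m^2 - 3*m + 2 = (m - 1)*(m - 2)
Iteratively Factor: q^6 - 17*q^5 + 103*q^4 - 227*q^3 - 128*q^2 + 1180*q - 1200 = (q - 5)*(q^5 - 12*q^4 + 43*q^3 - 12*q^2 - 188*q + 240) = (q - 5)*(q - 2)*(q^4 - 10*q^3 + 23*q^2 + 34*q - 120) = (q - 5)*(q - 4)*(q - 2)*(q^3 - 6*q^2 - q + 30) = (q - 5)*(q - 4)*(q - 3)*(q - 2)*(q^2 - 3*q - 10) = (q - 5)*(q - 4)*(q - 3)*(q - 2)*(q + 2)*(q - 5)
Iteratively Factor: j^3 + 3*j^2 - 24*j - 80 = (j + 4)*(j^2 - j - 20) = (j + 4)^2*(j - 5)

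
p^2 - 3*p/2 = p*(p - 3/2)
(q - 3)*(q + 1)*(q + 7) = q^3 + 5*q^2 - 17*q - 21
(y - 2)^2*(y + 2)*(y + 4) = y^4 + 2*y^3 - 12*y^2 - 8*y + 32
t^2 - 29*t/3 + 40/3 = (t - 8)*(t - 5/3)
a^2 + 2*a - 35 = (a - 5)*(a + 7)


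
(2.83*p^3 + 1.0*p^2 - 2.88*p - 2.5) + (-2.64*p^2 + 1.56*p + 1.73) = 2.83*p^3 - 1.64*p^2 - 1.32*p - 0.77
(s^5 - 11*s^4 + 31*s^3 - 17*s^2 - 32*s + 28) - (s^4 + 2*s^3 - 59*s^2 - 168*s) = s^5 - 12*s^4 + 29*s^3 + 42*s^2 + 136*s + 28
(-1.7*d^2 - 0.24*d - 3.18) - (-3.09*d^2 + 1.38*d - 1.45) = 1.39*d^2 - 1.62*d - 1.73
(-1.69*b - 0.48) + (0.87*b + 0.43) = -0.82*b - 0.05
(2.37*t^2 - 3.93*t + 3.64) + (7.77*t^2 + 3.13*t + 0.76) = 10.14*t^2 - 0.8*t + 4.4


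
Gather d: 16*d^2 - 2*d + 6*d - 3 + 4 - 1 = 16*d^2 + 4*d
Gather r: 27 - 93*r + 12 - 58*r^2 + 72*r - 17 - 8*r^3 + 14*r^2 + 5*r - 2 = -8*r^3 - 44*r^2 - 16*r + 20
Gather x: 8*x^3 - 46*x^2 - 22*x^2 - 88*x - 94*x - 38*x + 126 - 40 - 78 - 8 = 8*x^3 - 68*x^2 - 220*x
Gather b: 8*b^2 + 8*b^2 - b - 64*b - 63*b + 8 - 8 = 16*b^2 - 128*b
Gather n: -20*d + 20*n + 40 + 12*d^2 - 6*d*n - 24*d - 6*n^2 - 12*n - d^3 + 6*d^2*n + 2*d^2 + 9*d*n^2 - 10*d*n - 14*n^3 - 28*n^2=-d^3 + 14*d^2 - 44*d - 14*n^3 + n^2*(9*d - 34) + n*(6*d^2 - 16*d + 8) + 40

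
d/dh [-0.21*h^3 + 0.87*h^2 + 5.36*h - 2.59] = -0.63*h^2 + 1.74*h + 5.36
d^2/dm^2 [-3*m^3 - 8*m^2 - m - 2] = -18*m - 16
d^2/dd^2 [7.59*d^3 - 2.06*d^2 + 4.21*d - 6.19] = 45.54*d - 4.12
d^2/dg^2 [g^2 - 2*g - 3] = 2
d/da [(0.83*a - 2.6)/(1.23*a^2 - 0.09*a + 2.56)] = (-1.0209*a^2 + 6.396*a + 1.8908)/(1.5129*a^4 - 0.2214*a^3 + 6.3057*a^2 - 0.4608*a + 6.5536)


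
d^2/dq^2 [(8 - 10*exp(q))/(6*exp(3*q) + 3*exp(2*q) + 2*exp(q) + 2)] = (-1440*exp(6*q) + 2052*exp(5*q) + 1974*exp(4*q) + 2100*exp(3*q) - 360*exp(2*q) - 120*exp(q) - 72)*exp(q)/(216*exp(9*q) + 324*exp(8*q) + 378*exp(7*q) + 459*exp(6*q) + 342*exp(5*q) + 234*exp(4*q) + 152*exp(3*q) + 60*exp(2*q) + 24*exp(q) + 8)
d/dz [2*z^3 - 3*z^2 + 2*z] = 6*z^2 - 6*z + 2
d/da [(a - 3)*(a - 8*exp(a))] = a - (a - 3)*(8*exp(a) - 1) - 8*exp(a)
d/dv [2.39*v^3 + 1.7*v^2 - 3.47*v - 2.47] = 7.17*v^2 + 3.4*v - 3.47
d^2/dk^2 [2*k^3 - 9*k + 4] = 12*k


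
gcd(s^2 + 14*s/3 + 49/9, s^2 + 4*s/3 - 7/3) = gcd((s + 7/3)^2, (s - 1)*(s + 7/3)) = s + 7/3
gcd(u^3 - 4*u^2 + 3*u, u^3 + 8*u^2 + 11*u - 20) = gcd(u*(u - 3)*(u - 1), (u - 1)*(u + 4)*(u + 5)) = u - 1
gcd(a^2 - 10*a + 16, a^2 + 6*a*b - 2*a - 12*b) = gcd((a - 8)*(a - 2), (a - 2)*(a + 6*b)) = a - 2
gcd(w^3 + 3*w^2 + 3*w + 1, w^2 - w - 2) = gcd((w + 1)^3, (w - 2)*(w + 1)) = w + 1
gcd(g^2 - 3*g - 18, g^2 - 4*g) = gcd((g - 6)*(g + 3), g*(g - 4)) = 1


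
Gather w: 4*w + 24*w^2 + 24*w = 24*w^2 + 28*w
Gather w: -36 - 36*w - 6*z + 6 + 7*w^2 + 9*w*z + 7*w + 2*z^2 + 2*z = 7*w^2 + w*(9*z - 29) + 2*z^2 - 4*z - 30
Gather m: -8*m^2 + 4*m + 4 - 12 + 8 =-8*m^2 + 4*m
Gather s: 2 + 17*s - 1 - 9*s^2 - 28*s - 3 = -9*s^2 - 11*s - 2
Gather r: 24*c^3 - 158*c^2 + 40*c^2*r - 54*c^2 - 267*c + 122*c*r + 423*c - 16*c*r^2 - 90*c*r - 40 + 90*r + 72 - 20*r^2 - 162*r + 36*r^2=24*c^3 - 212*c^2 + 156*c + r^2*(16 - 16*c) + r*(40*c^2 + 32*c - 72) + 32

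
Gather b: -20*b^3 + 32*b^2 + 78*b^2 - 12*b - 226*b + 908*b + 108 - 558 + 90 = -20*b^3 + 110*b^2 + 670*b - 360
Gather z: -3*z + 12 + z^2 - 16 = z^2 - 3*z - 4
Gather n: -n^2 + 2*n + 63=-n^2 + 2*n + 63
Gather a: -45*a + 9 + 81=90 - 45*a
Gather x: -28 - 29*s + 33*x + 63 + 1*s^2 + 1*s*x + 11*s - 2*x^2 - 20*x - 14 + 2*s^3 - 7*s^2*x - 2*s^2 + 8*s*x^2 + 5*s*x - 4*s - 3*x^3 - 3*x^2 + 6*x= 2*s^3 - s^2 - 22*s - 3*x^3 + x^2*(8*s - 5) + x*(-7*s^2 + 6*s + 19) + 21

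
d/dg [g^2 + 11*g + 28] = 2*g + 11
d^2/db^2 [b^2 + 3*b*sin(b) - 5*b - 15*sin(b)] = -3*b*sin(b) + 15*sin(b) + 6*cos(b) + 2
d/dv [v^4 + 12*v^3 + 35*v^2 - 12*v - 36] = 4*v^3 + 36*v^2 + 70*v - 12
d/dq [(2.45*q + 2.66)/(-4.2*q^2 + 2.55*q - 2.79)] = (10.29*q^2 + 22.344*q - 13.6185)/(17.64*q^4 - 21.42*q^3 + 29.9385*q^2 - 14.229*q + 7.7841)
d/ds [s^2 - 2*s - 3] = 2*s - 2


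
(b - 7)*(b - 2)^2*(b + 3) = b^4 - 8*b^3 - b^2 + 68*b - 84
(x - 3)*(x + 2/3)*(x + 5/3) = x^3 - 2*x^2/3 - 53*x/9 - 10/3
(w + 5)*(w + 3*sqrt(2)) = w^2 + 3*sqrt(2)*w + 5*w + 15*sqrt(2)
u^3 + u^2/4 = u^2*(u + 1/4)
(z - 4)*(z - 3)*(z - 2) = z^3 - 9*z^2 + 26*z - 24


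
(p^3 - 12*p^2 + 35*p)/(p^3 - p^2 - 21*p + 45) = p*(p^2 - 12*p + 35)/(p^3 - p^2 - 21*p + 45)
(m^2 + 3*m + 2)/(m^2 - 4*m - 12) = (m + 1)/(m - 6)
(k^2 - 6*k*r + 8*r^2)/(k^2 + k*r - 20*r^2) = (k - 2*r)/(k + 5*r)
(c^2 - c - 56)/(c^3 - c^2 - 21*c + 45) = (c^2 - c - 56)/(c^3 - c^2 - 21*c + 45)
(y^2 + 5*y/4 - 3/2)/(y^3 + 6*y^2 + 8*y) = (y - 3/4)/(y*(y + 4))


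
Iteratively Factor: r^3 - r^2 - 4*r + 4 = (r - 2)*(r^2 + r - 2) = (r - 2)*(r - 1)*(r + 2)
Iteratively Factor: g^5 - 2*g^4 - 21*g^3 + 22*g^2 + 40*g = (g + 4)*(g^4 - 6*g^3 + 3*g^2 + 10*g) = (g + 1)*(g + 4)*(g^3 - 7*g^2 + 10*g) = (g - 2)*(g + 1)*(g + 4)*(g^2 - 5*g) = (g - 5)*(g - 2)*(g + 1)*(g + 4)*(g)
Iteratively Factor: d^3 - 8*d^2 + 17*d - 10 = (d - 1)*(d^2 - 7*d + 10) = (d - 2)*(d - 1)*(d - 5)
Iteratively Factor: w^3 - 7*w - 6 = (w + 1)*(w^2 - w - 6) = (w - 3)*(w + 1)*(w + 2)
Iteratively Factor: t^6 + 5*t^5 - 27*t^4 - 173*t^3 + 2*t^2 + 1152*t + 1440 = (t - 3)*(t^5 + 8*t^4 - 3*t^3 - 182*t^2 - 544*t - 480) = (t - 3)*(t + 4)*(t^4 + 4*t^3 - 19*t^2 - 106*t - 120) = (t - 3)*(t + 4)^2*(t^3 - 19*t - 30) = (t - 5)*(t - 3)*(t + 4)^2*(t^2 + 5*t + 6) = (t - 5)*(t - 3)*(t + 2)*(t + 4)^2*(t + 3)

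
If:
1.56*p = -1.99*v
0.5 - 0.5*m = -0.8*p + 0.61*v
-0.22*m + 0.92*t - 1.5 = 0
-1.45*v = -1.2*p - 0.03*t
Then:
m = 0.94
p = -0.02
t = 1.86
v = 0.02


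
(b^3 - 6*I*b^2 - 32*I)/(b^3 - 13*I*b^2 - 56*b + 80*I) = (b + 2*I)/(b - 5*I)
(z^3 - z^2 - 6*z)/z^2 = z - 1 - 6/z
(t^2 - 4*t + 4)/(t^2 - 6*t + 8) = (t - 2)/(t - 4)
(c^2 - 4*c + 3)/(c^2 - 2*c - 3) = (c - 1)/(c + 1)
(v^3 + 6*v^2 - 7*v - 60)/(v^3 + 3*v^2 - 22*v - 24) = (v^3 + 6*v^2 - 7*v - 60)/(v^3 + 3*v^2 - 22*v - 24)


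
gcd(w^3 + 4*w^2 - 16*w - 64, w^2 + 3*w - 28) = w - 4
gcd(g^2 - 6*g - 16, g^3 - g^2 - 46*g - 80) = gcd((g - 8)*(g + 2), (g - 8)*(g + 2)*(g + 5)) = g^2 - 6*g - 16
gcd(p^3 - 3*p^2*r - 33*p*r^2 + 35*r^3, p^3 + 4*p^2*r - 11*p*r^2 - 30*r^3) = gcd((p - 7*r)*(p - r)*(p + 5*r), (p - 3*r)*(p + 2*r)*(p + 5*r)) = p + 5*r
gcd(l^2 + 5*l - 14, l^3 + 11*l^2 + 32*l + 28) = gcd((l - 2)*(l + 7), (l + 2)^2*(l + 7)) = l + 7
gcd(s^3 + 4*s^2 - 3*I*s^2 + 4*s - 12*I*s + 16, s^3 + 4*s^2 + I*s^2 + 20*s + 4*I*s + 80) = s^2 + s*(4 - 4*I) - 16*I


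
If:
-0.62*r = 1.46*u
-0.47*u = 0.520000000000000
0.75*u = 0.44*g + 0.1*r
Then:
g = -2.48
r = 2.61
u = -1.11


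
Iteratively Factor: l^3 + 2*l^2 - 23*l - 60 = (l - 5)*(l^2 + 7*l + 12) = (l - 5)*(l + 4)*(l + 3)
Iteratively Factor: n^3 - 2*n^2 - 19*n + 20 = (n + 4)*(n^2 - 6*n + 5) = (n - 5)*(n + 4)*(n - 1)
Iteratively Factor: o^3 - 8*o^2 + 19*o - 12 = (o - 3)*(o^2 - 5*o + 4) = (o - 3)*(o - 1)*(o - 4)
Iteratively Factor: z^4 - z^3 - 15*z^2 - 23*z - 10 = (z - 5)*(z^3 + 4*z^2 + 5*z + 2) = (z - 5)*(z + 1)*(z^2 + 3*z + 2) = (z - 5)*(z + 1)*(z + 2)*(z + 1)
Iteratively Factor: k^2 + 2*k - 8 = (k + 4)*(k - 2)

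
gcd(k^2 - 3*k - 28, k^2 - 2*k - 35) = k - 7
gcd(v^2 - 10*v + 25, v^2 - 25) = v - 5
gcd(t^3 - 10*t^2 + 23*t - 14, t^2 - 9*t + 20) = 1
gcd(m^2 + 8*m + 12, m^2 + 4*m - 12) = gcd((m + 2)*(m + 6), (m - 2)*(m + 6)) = m + 6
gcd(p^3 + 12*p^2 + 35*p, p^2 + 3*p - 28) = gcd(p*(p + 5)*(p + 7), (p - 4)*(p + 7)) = p + 7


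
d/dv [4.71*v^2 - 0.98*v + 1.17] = 9.42*v - 0.98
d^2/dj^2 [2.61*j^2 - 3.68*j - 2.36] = 5.22000000000000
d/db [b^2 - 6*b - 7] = 2*b - 6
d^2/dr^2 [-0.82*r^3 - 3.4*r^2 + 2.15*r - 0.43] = -4.92*r - 6.8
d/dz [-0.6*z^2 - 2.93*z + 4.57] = -1.2*z - 2.93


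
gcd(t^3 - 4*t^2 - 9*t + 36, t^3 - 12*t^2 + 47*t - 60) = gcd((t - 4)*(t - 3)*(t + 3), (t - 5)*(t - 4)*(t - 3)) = t^2 - 7*t + 12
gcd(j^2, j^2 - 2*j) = j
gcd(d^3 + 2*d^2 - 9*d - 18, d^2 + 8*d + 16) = 1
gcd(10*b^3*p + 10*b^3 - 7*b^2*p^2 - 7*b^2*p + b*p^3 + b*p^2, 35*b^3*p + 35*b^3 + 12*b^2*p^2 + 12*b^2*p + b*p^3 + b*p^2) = b*p + b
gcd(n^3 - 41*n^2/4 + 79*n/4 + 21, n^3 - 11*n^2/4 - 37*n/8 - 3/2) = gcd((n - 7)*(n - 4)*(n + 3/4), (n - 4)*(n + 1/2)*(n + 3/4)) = n^2 - 13*n/4 - 3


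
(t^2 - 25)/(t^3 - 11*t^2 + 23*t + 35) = (t + 5)/(t^2 - 6*t - 7)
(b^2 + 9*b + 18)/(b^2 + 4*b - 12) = (b + 3)/(b - 2)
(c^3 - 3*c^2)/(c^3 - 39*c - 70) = c^2*(3 - c)/(-c^3 + 39*c + 70)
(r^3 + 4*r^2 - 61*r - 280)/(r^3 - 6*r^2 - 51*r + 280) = (r + 5)/(r - 5)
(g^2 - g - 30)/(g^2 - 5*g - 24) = (-g^2 + g + 30)/(-g^2 + 5*g + 24)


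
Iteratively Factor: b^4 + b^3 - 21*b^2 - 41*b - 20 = (b + 1)*(b^3 - 21*b - 20) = (b + 1)^2*(b^2 - b - 20) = (b - 5)*(b + 1)^2*(b + 4)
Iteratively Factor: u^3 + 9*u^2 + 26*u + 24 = (u + 2)*(u^2 + 7*u + 12) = (u + 2)*(u + 4)*(u + 3)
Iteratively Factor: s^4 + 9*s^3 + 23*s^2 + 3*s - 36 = (s + 4)*(s^3 + 5*s^2 + 3*s - 9) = (s - 1)*(s + 4)*(s^2 + 6*s + 9) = (s - 1)*(s + 3)*(s + 4)*(s + 3)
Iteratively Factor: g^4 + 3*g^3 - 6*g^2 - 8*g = (g + 4)*(g^3 - g^2 - 2*g) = g*(g + 4)*(g^2 - g - 2) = g*(g + 1)*(g + 4)*(g - 2)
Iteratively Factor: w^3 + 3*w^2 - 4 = (w - 1)*(w^2 + 4*w + 4) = (w - 1)*(w + 2)*(w + 2)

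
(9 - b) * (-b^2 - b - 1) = b^3 - 8*b^2 - 8*b - 9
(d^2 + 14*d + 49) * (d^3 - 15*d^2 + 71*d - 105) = d^5 - d^4 - 90*d^3 + 154*d^2 + 2009*d - 5145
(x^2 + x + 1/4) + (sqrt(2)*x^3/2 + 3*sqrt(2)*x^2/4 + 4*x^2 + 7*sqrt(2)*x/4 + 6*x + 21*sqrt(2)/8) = sqrt(2)*x^3/2 + 3*sqrt(2)*x^2/4 + 5*x^2 + 7*sqrt(2)*x/4 + 7*x + 1/4 + 21*sqrt(2)/8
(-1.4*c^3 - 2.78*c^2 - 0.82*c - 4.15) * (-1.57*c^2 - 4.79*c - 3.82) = 2.198*c^5 + 11.0706*c^4 + 19.9516*c^3 + 21.0629*c^2 + 23.0109*c + 15.853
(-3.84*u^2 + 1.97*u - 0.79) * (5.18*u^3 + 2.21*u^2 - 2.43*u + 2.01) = -19.8912*u^5 + 1.7182*u^4 + 9.5927*u^3 - 14.2514*u^2 + 5.8794*u - 1.5879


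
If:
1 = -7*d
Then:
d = -1/7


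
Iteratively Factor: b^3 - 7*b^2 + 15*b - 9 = (b - 3)*(b^2 - 4*b + 3) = (b - 3)^2*(b - 1)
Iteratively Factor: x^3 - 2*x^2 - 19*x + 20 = (x - 1)*(x^2 - x - 20) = (x - 5)*(x - 1)*(x + 4)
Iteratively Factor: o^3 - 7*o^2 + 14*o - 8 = (o - 1)*(o^2 - 6*o + 8) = (o - 4)*(o - 1)*(o - 2)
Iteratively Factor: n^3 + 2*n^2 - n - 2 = (n + 2)*(n^2 - 1) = (n + 1)*(n + 2)*(n - 1)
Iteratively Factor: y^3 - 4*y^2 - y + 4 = (y - 1)*(y^2 - 3*y - 4) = (y - 4)*(y - 1)*(y + 1)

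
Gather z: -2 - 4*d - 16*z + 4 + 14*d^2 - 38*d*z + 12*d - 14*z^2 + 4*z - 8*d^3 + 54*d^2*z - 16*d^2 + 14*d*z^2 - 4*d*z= -8*d^3 - 2*d^2 + 8*d + z^2*(14*d - 14) + z*(54*d^2 - 42*d - 12) + 2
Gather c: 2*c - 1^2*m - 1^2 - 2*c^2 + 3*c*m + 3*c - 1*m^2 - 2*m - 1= -2*c^2 + c*(3*m + 5) - m^2 - 3*m - 2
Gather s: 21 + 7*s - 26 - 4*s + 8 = 3*s + 3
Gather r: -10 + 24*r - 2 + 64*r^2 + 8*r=64*r^2 + 32*r - 12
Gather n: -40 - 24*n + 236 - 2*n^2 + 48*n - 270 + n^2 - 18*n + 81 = -n^2 + 6*n + 7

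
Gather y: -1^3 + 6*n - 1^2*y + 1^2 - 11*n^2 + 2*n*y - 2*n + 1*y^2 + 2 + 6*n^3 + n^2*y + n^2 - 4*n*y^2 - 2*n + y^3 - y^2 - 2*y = 6*n^3 - 10*n^2 - 4*n*y^2 + 2*n + y^3 + y*(n^2 + 2*n - 3) + 2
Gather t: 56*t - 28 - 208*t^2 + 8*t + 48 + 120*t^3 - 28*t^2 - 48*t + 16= 120*t^3 - 236*t^2 + 16*t + 36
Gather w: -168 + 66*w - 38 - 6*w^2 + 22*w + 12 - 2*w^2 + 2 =-8*w^2 + 88*w - 192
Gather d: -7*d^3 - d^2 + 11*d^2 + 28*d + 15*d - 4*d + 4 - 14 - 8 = -7*d^3 + 10*d^2 + 39*d - 18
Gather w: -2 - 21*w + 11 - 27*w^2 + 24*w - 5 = -27*w^2 + 3*w + 4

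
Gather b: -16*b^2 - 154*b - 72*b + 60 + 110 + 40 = -16*b^2 - 226*b + 210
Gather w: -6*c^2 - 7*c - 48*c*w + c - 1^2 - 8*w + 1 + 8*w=-6*c^2 - 48*c*w - 6*c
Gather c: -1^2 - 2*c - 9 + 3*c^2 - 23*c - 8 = 3*c^2 - 25*c - 18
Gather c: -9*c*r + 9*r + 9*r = -9*c*r + 18*r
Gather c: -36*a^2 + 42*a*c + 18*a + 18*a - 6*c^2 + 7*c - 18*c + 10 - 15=-36*a^2 + 36*a - 6*c^2 + c*(42*a - 11) - 5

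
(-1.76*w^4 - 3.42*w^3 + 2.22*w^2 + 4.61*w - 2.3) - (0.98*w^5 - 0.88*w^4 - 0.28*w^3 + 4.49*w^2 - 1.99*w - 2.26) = -0.98*w^5 - 0.88*w^4 - 3.14*w^3 - 2.27*w^2 + 6.6*w - 0.04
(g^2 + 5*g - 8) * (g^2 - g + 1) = g^4 + 4*g^3 - 12*g^2 + 13*g - 8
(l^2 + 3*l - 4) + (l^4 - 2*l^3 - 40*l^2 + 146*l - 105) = l^4 - 2*l^3 - 39*l^2 + 149*l - 109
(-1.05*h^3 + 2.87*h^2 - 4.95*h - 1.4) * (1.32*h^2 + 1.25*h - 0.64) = -1.386*h^5 + 2.4759*h^4 - 2.2745*h^3 - 9.8723*h^2 + 1.418*h + 0.896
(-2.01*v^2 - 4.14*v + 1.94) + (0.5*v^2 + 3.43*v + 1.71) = -1.51*v^2 - 0.71*v + 3.65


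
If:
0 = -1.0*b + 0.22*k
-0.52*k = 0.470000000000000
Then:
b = -0.20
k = -0.90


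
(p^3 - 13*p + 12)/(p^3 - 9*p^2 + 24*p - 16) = (p^2 + p - 12)/(p^2 - 8*p + 16)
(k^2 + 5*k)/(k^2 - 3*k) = (k + 5)/(k - 3)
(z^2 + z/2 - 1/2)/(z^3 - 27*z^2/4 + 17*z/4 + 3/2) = 2*(2*z^2 + z - 1)/(4*z^3 - 27*z^2 + 17*z + 6)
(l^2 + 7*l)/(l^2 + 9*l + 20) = l*(l + 7)/(l^2 + 9*l + 20)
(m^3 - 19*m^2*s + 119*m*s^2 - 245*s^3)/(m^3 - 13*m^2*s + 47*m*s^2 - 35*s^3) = (-m + 7*s)/(-m + s)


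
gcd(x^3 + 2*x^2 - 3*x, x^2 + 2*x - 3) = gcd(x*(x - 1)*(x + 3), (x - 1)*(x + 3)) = x^2 + 2*x - 3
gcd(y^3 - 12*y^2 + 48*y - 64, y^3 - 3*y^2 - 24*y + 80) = y^2 - 8*y + 16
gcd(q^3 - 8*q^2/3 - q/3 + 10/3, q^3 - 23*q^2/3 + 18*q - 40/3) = q^2 - 11*q/3 + 10/3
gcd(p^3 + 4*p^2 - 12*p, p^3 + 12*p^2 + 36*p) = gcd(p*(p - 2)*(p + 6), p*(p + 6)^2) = p^2 + 6*p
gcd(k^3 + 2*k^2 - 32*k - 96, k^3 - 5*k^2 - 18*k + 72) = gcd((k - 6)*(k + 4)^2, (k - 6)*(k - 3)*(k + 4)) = k^2 - 2*k - 24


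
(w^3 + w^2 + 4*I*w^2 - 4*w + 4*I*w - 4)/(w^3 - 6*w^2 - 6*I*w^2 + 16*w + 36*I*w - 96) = (w^2 + w*(1 + 2*I) + 2*I)/(w^2 + w*(-6 - 8*I) + 48*I)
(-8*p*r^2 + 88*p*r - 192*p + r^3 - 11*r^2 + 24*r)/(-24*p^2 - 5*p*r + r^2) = (r^2 - 11*r + 24)/(3*p + r)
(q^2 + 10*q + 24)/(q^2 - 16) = (q + 6)/(q - 4)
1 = 1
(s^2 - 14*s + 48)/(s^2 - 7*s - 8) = (s - 6)/(s + 1)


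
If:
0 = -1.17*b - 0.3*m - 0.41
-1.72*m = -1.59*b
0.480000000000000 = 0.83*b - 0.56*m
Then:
No Solution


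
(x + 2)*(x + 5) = x^2 + 7*x + 10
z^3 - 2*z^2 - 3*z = z*(z - 3)*(z + 1)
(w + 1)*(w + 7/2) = w^2 + 9*w/2 + 7/2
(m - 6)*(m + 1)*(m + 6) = m^3 + m^2 - 36*m - 36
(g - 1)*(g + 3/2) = g^2 + g/2 - 3/2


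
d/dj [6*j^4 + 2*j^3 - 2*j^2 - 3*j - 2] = 24*j^3 + 6*j^2 - 4*j - 3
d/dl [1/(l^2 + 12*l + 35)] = 2*(-l - 6)/(l^2 + 12*l + 35)^2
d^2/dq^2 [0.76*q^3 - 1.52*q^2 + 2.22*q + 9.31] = 4.56*q - 3.04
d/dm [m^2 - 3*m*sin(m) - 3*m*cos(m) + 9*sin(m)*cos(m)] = -3*sqrt(2)*m*cos(m + pi/4) + 2*m - 3*sqrt(2)*sin(m + pi/4) + 9*cos(2*m)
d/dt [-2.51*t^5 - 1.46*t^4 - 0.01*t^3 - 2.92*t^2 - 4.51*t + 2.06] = -12.55*t^4 - 5.84*t^3 - 0.03*t^2 - 5.84*t - 4.51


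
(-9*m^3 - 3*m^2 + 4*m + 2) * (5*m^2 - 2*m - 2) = -45*m^5 + 3*m^4 + 44*m^3 + 8*m^2 - 12*m - 4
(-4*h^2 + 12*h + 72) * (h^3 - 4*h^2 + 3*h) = -4*h^5 + 28*h^4 + 12*h^3 - 252*h^2 + 216*h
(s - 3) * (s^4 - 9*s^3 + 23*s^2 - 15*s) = s^5 - 12*s^4 + 50*s^3 - 84*s^2 + 45*s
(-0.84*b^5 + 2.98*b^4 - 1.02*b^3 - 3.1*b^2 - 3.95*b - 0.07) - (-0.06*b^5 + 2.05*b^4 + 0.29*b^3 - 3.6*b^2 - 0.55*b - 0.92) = -0.78*b^5 + 0.93*b^4 - 1.31*b^3 + 0.5*b^2 - 3.4*b + 0.85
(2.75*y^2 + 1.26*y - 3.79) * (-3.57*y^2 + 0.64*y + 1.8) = -9.8175*y^4 - 2.7382*y^3 + 19.2867*y^2 - 0.1576*y - 6.822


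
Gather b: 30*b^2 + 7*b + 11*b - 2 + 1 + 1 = 30*b^2 + 18*b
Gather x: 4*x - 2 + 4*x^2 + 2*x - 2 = 4*x^2 + 6*x - 4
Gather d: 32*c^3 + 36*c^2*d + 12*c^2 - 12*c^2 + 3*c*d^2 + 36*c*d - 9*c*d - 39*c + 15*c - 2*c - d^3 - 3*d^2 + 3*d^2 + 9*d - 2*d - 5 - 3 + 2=32*c^3 + 3*c*d^2 - 26*c - d^3 + d*(36*c^2 + 27*c + 7) - 6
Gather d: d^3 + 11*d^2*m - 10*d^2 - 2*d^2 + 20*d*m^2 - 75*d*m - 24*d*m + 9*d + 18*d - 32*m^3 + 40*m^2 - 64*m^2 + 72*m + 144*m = d^3 + d^2*(11*m - 12) + d*(20*m^2 - 99*m + 27) - 32*m^3 - 24*m^2 + 216*m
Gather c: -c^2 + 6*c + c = -c^2 + 7*c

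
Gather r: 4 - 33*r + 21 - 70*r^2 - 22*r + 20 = -70*r^2 - 55*r + 45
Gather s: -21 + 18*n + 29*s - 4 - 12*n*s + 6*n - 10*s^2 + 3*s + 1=24*n - 10*s^2 + s*(32 - 12*n) - 24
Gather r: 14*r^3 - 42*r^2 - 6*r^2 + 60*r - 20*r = 14*r^3 - 48*r^2 + 40*r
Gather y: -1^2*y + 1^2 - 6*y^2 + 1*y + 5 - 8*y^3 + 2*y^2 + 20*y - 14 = -8*y^3 - 4*y^2 + 20*y - 8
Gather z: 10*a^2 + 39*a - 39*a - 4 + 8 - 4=10*a^2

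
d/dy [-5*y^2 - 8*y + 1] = -10*y - 8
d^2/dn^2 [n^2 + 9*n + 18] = 2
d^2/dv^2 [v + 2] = 0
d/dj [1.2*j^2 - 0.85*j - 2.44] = 2.4*j - 0.85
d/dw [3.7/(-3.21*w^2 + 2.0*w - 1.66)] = (23.754*w - 7.4)/(3.21*w^2 - 2.0*w + 1.66)^2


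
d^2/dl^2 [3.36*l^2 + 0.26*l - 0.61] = 6.72000000000000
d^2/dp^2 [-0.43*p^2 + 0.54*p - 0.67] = -0.860000000000000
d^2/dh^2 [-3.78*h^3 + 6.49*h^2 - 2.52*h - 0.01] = 12.98 - 22.68*h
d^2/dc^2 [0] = 0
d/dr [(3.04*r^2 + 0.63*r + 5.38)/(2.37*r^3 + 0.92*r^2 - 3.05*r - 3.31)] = (-7.2048*r^4 - 2.9862*r^3 - 48.1034*r^2 - 30.024*r + 14.3237)/(5.6169*r^6 + 4.3608*r^5 - 13.6106*r^4 - 21.3014*r^3 + 3.2121*r^2 + 20.191*r + 10.9561)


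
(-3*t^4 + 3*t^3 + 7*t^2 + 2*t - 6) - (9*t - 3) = -3*t^4 + 3*t^3 + 7*t^2 - 7*t - 3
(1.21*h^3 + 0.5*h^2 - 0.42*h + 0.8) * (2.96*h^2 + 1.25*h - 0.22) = 3.5816*h^5 + 2.9925*h^4 - 0.8844*h^3 + 1.733*h^2 + 1.0924*h - 0.176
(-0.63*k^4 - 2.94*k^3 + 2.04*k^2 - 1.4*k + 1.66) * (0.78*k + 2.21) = -0.4914*k^5 - 3.6855*k^4 - 4.9062*k^3 + 3.4164*k^2 - 1.7992*k + 3.6686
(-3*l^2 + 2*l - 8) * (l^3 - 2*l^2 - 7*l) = -3*l^5 + 8*l^4 + 9*l^3 + 2*l^2 + 56*l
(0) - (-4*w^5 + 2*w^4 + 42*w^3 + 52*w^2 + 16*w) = 4*w^5 - 2*w^4 - 42*w^3 - 52*w^2 - 16*w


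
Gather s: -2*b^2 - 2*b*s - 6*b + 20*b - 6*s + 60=-2*b^2 + 14*b + s*(-2*b - 6) + 60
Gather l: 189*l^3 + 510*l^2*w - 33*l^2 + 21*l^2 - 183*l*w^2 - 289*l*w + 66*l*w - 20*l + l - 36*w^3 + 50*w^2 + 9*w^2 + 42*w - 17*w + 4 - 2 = 189*l^3 + l^2*(510*w - 12) + l*(-183*w^2 - 223*w - 19) - 36*w^3 + 59*w^2 + 25*w + 2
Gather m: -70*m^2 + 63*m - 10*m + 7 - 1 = -70*m^2 + 53*m + 6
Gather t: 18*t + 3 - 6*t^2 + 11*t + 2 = -6*t^2 + 29*t + 5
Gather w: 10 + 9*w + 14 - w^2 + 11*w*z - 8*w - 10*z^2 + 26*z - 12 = -w^2 + w*(11*z + 1) - 10*z^2 + 26*z + 12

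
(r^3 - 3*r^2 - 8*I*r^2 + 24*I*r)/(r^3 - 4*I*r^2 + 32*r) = (r - 3)/(r + 4*I)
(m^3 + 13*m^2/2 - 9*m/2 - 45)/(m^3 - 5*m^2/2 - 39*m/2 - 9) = (2*m^2 + 7*m - 30)/(2*m^2 - 11*m - 6)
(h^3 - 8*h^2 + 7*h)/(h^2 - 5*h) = (h^2 - 8*h + 7)/(h - 5)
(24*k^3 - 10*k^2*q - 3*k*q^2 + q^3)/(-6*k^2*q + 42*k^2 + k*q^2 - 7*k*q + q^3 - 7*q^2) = (-4*k + q)/(q - 7)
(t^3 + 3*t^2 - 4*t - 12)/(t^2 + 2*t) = t + 1 - 6/t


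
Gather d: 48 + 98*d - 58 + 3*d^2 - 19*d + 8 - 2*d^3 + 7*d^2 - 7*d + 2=-2*d^3 + 10*d^2 + 72*d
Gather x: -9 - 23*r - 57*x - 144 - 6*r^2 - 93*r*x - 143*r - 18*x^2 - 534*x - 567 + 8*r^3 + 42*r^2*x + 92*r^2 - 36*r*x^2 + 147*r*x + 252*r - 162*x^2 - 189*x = 8*r^3 + 86*r^2 + 86*r + x^2*(-36*r - 180) + x*(42*r^2 + 54*r - 780) - 720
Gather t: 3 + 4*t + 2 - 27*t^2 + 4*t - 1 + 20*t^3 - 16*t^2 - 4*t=20*t^3 - 43*t^2 + 4*t + 4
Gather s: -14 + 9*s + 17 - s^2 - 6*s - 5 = -s^2 + 3*s - 2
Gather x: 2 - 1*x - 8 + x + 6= 0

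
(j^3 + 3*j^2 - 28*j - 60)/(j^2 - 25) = (j^2 + 8*j + 12)/(j + 5)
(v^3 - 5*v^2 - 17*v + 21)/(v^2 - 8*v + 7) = v + 3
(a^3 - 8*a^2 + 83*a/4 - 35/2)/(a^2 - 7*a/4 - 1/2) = (4*a^2 - 24*a + 35)/(4*a + 1)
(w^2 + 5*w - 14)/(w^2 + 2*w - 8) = (w + 7)/(w + 4)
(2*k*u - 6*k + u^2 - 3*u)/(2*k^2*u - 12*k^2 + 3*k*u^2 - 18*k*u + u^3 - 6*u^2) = (u - 3)/(k*u - 6*k + u^2 - 6*u)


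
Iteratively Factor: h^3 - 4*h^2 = (h - 4)*(h^2) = h*(h - 4)*(h)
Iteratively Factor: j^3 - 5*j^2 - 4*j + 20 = (j + 2)*(j^2 - 7*j + 10) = (j - 5)*(j + 2)*(j - 2)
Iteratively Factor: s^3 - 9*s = (s - 3)*(s^2 + 3*s) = (s - 3)*(s + 3)*(s)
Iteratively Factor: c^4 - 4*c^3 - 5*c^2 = (c)*(c^3 - 4*c^2 - 5*c) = c*(c + 1)*(c^2 - 5*c) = c^2*(c + 1)*(c - 5)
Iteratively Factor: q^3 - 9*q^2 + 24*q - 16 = (q - 4)*(q^2 - 5*q + 4) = (q - 4)^2*(q - 1)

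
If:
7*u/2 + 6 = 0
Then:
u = -12/7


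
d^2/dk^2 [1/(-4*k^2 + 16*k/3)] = 3*(3*k*(3*k - 4) - 4*(3*k - 2)^2)/(2*k^3*(3*k - 4)^3)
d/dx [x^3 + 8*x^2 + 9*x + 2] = 3*x^2 + 16*x + 9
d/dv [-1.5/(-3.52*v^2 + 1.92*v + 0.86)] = (2.88 - 10.56*v)/(-3.52*v^2 + 1.92*v + 0.86)^2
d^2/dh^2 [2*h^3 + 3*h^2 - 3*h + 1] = 12*h + 6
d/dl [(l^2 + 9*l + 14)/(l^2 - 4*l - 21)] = (-13*l^2 - 70*l - 133)/(l^4 - 8*l^3 - 26*l^2 + 168*l + 441)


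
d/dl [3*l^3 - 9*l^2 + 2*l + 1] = 9*l^2 - 18*l + 2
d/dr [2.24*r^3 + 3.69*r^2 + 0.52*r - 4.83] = 6.72*r^2 + 7.38*r + 0.52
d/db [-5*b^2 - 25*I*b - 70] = -10*b - 25*I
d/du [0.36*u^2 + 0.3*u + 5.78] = 0.72*u + 0.3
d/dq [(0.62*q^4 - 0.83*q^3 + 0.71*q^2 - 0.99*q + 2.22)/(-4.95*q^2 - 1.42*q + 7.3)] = (-6.138*q^5 + 1.4673*q^4 + 20.4612*q^3 - 24.0857*q^2 + 32.344*q - 4.0746)/(24.5025*q^4 + 14.058*q^3 - 70.2536*q^2 - 20.732*q + 53.29)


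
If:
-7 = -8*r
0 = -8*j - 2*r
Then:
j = -7/32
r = 7/8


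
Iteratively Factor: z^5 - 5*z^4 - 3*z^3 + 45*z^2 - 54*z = (z)*(z^4 - 5*z^3 - 3*z^2 + 45*z - 54) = z*(z - 3)*(z^3 - 2*z^2 - 9*z + 18) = z*(z - 3)*(z + 3)*(z^2 - 5*z + 6) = z*(z - 3)^2*(z + 3)*(z - 2)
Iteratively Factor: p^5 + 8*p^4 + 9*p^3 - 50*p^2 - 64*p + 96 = (p - 2)*(p^4 + 10*p^3 + 29*p^2 + 8*p - 48) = (p - 2)*(p - 1)*(p^3 + 11*p^2 + 40*p + 48) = (p - 2)*(p - 1)*(p + 3)*(p^2 + 8*p + 16) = (p - 2)*(p - 1)*(p + 3)*(p + 4)*(p + 4)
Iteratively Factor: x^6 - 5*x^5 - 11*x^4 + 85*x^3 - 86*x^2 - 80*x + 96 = (x - 3)*(x^5 - 2*x^4 - 17*x^3 + 34*x^2 + 16*x - 32) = (x - 3)*(x - 1)*(x^4 - x^3 - 18*x^2 + 16*x + 32) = (x - 3)*(x - 1)*(x + 1)*(x^3 - 2*x^2 - 16*x + 32) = (x - 3)*(x - 1)*(x + 1)*(x + 4)*(x^2 - 6*x + 8) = (x - 4)*(x - 3)*(x - 1)*(x + 1)*(x + 4)*(x - 2)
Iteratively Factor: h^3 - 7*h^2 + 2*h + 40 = (h + 2)*(h^2 - 9*h + 20) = (h - 4)*(h + 2)*(h - 5)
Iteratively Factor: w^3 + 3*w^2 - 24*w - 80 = (w + 4)*(w^2 - w - 20) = (w + 4)^2*(w - 5)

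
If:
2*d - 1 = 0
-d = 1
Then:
No Solution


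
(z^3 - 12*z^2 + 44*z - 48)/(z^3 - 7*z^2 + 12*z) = (z^2 - 8*z + 12)/(z*(z - 3))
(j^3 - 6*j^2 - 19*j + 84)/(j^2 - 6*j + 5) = (j^3 - 6*j^2 - 19*j + 84)/(j^2 - 6*j + 5)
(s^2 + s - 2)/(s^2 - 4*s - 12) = (s - 1)/(s - 6)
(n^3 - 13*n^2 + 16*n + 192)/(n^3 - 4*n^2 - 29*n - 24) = (n - 8)/(n + 1)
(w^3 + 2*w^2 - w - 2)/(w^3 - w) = (w + 2)/w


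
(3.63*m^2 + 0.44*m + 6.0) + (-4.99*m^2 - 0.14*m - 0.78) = -1.36*m^2 + 0.3*m + 5.22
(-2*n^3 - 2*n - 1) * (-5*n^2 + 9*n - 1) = 10*n^5 - 18*n^4 + 12*n^3 - 13*n^2 - 7*n + 1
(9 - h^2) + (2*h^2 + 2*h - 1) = h^2 + 2*h + 8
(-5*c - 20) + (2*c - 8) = -3*c - 28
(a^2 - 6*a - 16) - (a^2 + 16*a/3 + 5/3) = -34*a/3 - 53/3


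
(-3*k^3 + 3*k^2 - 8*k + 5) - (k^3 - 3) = -4*k^3 + 3*k^2 - 8*k + 8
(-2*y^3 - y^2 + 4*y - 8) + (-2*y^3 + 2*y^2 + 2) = -4*y^3 + y^2 + 4*y - 6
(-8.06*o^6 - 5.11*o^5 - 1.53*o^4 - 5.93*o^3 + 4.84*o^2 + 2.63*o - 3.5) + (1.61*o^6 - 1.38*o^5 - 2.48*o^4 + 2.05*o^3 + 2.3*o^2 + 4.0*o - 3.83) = -6.45*o^6 - 6.49*o^5 - 4.01*o^4 - 3.88*o^3 + 7.14*o^2 + 6.63*o - 7.33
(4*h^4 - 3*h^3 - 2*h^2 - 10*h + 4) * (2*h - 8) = 8*h^5 - 38*h^4 + 20*h^3 - 4*h^2 + 88*h - 32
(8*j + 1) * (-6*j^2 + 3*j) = -48*j^3 + 18*j^2 + 3*j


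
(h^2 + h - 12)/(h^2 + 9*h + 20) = (h - 3)/(h + 5)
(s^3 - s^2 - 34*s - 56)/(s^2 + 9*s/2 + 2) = 2*(s^2 - 5*s - 14)/(2*s + 1)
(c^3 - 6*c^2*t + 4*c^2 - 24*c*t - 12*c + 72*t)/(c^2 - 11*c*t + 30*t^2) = (-c^2 - 4*c + 12)/(-c + 5*t)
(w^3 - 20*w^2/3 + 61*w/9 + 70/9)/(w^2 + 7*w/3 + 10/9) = (3*w^2 - 22*w + 35)/(3*w + 5)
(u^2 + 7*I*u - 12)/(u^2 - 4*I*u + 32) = (u + 3*I)/(u - 8*I)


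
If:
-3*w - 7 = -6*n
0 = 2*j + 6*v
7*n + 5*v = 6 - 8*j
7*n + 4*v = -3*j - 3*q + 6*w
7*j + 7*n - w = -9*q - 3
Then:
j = -205/169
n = 991/507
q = -86/117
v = 205/507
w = 799/507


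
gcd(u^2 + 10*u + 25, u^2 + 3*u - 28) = 1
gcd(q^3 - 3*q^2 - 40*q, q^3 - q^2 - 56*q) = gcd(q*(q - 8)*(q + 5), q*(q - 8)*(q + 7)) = q^2 - 8*q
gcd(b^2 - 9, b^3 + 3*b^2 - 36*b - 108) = b + 3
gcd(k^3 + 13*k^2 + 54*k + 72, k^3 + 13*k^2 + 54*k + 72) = k^3 + 13*k^2 + 54*k + 72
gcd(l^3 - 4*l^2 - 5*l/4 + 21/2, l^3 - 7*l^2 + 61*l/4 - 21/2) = l^2 - 11*l/2 + 7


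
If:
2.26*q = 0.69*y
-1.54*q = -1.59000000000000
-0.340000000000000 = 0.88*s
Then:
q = 1.03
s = -0.39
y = 3.38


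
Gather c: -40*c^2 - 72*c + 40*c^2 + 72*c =0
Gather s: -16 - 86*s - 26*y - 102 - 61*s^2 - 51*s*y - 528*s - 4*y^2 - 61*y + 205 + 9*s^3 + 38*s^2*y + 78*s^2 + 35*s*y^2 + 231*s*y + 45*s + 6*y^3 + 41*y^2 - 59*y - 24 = 9*s^3 + s^2*(38*y + 17) + s*(35*y^2 + 180*y - 569) + 6*y^3 + 37*y^2 - 146*y + 63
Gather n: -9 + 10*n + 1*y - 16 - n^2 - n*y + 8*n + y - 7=-n^2 + n*(18 - y) + 2*y - 32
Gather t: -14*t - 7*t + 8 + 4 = 12 - 21*t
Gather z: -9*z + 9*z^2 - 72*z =9*z^2 - 81*z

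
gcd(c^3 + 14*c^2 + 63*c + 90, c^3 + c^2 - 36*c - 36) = c + 6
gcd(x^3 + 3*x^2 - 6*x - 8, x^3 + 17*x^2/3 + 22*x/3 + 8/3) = x^2 + 5*x + 4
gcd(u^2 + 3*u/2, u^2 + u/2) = u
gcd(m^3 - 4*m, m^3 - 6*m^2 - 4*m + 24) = m^2 - 4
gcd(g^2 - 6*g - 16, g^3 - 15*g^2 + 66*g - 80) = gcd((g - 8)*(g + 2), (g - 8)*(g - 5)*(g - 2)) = g - 8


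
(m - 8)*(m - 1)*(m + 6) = m^3 - 3*m^2 - 46*m + 48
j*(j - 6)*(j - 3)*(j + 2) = j^4 - 7*j^3 + 36*j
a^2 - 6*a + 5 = (a - 5)*(a - 1)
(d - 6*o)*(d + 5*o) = d^2 - d*o - 30*o^2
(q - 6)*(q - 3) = q^2 - 9*q + 18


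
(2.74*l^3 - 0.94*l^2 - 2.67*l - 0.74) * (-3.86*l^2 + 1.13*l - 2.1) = -10.5764*l^5 + 6.7246*l^4 + 3.49*l^3 + 1.8133*l^2 + 4.7708*l + 1.554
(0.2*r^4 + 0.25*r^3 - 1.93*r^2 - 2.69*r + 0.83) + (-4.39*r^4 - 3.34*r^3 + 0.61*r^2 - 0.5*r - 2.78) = -4.19*r^4 - 3.09*r^3 - 1.32*r^2 - 3.19*r - 1.95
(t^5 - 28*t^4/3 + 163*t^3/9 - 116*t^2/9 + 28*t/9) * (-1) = -t^5 + 28*t^4/3 - 163*t^3/9 + 116*t^2/9 - 28*t/9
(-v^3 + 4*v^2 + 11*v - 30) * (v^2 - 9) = -v^5 + 4*v^4 + 20*v^3 - 66*v^2 - 99*v + 270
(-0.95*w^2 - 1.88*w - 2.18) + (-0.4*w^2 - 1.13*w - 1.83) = -1.35*w^2 - 3.01*w - 4.01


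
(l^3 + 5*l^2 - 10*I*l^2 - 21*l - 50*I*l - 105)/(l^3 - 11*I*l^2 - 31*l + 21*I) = (l + 5)/(l - I)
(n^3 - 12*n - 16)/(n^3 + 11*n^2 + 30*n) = (n^3 - 12*n - 16)/(n*(n^2 + 11*n + 30))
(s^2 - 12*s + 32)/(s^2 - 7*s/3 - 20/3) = 3*(s - 8)/(3*s + 5)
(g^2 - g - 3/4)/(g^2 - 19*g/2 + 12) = (g + 1/2)/(g - 8)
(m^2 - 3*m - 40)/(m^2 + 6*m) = (m^2 - 3*m - 40)/(m*(m + 6))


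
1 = 1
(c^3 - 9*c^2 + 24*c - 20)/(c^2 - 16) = (c^3 - 9*c^2 + 24*c - 20)/(c^2 - 16)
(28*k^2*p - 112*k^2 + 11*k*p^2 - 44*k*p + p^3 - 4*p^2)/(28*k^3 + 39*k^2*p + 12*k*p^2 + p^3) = (p - 4)/(k + p)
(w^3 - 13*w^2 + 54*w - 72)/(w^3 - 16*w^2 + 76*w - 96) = (w^2 - 7*w + 12)/(w^2 - 10*w + 16)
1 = 1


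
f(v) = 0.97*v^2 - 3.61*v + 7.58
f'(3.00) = 2.21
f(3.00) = 5.48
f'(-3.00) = -9.43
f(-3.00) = 27.14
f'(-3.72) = -10.83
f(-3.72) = 34.43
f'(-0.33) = -4.25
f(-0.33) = 8.88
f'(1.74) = -0.23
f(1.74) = 4.24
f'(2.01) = 0.29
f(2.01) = 4.24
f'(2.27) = 0.79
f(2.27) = 4.38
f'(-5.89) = -15.04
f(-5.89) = 62.49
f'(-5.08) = -13.47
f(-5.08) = 50.95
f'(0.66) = -2.33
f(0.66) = 5.62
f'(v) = 1.94*v - 3.61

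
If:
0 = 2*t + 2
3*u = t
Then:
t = -1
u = -1/3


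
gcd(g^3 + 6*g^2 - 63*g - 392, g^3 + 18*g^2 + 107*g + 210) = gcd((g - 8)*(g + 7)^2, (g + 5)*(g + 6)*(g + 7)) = g + 7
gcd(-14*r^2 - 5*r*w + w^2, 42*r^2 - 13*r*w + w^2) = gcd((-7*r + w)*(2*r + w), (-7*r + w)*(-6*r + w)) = 7*r - w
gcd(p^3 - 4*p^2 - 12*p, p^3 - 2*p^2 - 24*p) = p^2 - 6*p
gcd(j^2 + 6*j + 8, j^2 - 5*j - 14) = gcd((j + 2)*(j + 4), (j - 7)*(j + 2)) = j + 2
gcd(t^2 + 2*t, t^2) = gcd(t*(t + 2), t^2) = t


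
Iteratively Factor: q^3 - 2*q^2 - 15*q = (q - 5)*(q^2 + 3*q) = q*(q - 5)*(q + 3)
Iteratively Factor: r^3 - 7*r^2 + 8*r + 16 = (r + 1)*(r^2 - 8*r + 16) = (r - 4)*(r + 1)*(r - 4)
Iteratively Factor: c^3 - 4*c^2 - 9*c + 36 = (c + 3)*(c^2 - 7*c + 12) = (c - 4)*(c + 3)*(c - 3)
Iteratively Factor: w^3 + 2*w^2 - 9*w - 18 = (w - 3)*(w^2 + 5*w + 6) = (w - 3)*(w + 2)*(w + 3)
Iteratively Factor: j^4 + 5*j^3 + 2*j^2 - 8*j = (j - 1)*(j^3 + 6*j^2 + 8*j) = j*(j - 1)*(j^2 + 6*j + 8) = j*(j - 1)*(j + 2)*(j + 4)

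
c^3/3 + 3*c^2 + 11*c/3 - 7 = (c/3 + 1)*(c - 1)*(c + 7)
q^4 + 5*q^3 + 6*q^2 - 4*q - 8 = (q - 1)*(q + 2)^3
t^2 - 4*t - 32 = (t - 8)*(t + 4)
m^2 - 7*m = m*(m - 7)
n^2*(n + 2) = n^3 + 2*n^2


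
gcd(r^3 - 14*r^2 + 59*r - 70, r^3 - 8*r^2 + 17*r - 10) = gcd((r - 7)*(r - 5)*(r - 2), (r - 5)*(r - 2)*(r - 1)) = r^2 - 7*r + 10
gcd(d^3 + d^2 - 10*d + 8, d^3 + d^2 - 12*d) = d + 4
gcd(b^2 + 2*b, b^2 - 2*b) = b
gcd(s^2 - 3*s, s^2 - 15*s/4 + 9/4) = s - 3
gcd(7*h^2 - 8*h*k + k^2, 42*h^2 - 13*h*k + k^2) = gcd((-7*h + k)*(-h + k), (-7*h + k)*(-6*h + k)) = 7*h - k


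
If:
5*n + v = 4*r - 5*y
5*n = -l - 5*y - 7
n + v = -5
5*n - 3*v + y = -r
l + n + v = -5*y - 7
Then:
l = 77/9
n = -1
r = -44/9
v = -4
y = -19/9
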